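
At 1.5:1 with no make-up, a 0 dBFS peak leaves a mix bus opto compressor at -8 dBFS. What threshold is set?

Input is 24 dB above T (since output overshoot × R = input overshoot: (-8 − T)·1.5 = 0 − T gives T = -24 dBFS).
Check: -24 + (0 − (-24))/1.5 = -24 + 16 = -8 dBFS. ✓

-24 dBFS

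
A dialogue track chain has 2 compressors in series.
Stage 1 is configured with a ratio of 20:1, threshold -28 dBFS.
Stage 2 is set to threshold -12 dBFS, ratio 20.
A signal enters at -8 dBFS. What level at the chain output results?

Stage 1: overshoot 20 dB → 20/20 = 1 dB → -27 dBFS.
Stage 2: below threshold (-27 ≤ -12); passes unchanged; output -27 dBFS.

-27 dBFS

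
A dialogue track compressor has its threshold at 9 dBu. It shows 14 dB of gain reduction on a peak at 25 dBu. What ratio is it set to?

8:1

Input overshoot = 25 − 9 = 16 dB.
Output overshoot = 16 − 14 = 2 dB.
Ratio = input overshoot / output overshoot = 16 / 2 = 8.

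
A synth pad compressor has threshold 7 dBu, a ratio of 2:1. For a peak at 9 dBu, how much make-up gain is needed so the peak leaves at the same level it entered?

Overshoot 2 dB → 2/2 = 1 dB after compression, so the compressed level is 7 + 1 = 8 dBu.
Make-up = target − compressed = 9 − 8 = 1 dB.

1 dB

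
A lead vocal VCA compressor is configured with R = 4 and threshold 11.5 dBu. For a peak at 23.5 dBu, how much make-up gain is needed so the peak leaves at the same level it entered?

Overshoot 12 dB → 12/4 = 3 dB after compression, so the compressed level is 11.5 + 3 = 14.5 dBu.
Make-up = target − compressed = 23.5 − 14.5 = 9 dB.

9 dB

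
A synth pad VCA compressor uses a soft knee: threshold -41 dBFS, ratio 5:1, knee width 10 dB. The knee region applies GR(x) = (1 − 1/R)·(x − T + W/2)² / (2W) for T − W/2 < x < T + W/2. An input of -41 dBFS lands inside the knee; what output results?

-42 dBFS

x − T + W/2 = -41 − (-41) + 5 = 5.
GR = (1 − 1/5) × 5² / 20 = 0.8 × 25 / 20 = 1 dB.
Output = -41 − 1 = -42 dBFS.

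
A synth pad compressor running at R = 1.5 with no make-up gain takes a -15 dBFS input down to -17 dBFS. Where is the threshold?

-21 dBFS

Let T be the threshold. Output overshoot = (input overshoot)/R, so -17 − T = (-15 − T)/1.5.
1.5·(-17 − T) = -15 − T → 0.5·T = -25.5 − (-15) = -10.5.
T = -10.5/0.5 = -21 dBFS.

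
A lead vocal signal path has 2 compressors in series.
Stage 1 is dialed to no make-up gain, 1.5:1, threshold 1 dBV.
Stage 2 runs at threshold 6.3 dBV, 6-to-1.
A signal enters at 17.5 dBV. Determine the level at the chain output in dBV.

Stage 1: 17.5 dBV is 16.5 dB over 1 dBV; at 1.5:1 that becomes 11 dB over, giving 12 dBV.
Stage 2: overshoot 5.7 dB → 5.7/6 = 0.95 dB → 7.25 dBV.

7.25 dBV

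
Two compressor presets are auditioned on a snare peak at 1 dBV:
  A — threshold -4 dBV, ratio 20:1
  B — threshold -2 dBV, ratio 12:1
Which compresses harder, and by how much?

A: GR = 5 − 5/20 = 4.75 dB.
B: GR = 3 − 3/12 = 2.75 dB.
A reduces 2 dB more.

A, by 2 dB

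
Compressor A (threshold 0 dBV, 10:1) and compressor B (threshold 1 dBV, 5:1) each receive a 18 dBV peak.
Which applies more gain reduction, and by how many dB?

A: 18 dB over, compressed to 1.8 dB over, so 16.2 dB of GR.
B: 17 dB over, compressed to 3.4 dB over, so 13.6 dB of GR.
Difference: 2.6 dB in favour of A.

A, by 2.6 dB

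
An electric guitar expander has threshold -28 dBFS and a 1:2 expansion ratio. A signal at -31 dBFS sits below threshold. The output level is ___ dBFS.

The input is 3 dB below the -28 dBFS threshold.
A 1:2 expander multiplies undershoot by 2: 3 × 2 = 6 dB below threshold.
Output = -28 − 6 = -34 dBFS.

-34 dBFS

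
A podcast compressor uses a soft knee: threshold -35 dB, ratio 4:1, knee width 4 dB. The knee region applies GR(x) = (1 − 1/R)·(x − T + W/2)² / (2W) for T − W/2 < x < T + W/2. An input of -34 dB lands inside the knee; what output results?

x − T + W/2 = -34 − (-35) + 2 = 3.
GR = (1 − 1/4) × 3² / 8 = 0.75 × 9 / 8 = 0.84375 dB.
Output = -34 − 0.84375 = -34.84375 dB.

-34.84375 dB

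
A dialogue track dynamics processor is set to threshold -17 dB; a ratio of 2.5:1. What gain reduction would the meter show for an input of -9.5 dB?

4.5 dB

-9.5 dB exceeds the threshold by 7.5 dB.
At 2.5:1, output sits 7.5/2.5 = 3 dB above threshold.
Gain reduction = 7.5 − 3 = 4.5 dB.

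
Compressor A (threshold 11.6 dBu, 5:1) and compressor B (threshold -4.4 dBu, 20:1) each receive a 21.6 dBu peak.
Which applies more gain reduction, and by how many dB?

B, by 16.7 dB

A: overshoot 10 dB → output overshoot 2 dB → GR 8 dB.
B: overshoot 26 dB → output overshoot 1.3 dB → GR 24.7 dB.
B reduces 16.7 dB more.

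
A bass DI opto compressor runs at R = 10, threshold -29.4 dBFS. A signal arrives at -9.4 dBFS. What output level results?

-27.4 dBFS

Overshoot: -9.4 − (-29.4) = 20 dB.
The 20 dB excess becomes 2 dB after 10:1 reduction.
That puts the output at -27.4 dBFS.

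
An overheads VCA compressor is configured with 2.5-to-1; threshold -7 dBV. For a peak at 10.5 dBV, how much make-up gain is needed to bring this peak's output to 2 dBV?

2 dB

The peak compresses to -7 + 17.5/2.5 = 0 dBV.
To reach 2 dBV requires 2 − 0 = 2 dB of make-up.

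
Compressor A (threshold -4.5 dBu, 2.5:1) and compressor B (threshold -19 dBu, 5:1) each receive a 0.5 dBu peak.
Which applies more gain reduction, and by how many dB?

B, by 12.6 dB

A: GR = 5 − 5/2.5 = 3 dB.
B: GR = 19.5 − 19.5/5 = 15.6 dB.
Difference: 12.6 dB in favour of B.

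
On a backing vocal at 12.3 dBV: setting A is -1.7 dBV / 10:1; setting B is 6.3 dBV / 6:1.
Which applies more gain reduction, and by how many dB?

A, by 7.6 dB

A: 14 dB over, compressed to 1.4 dB over, so 12.6 dB of GR.
B: 6 dB over, compressed to 1 dB over, so 5 dB of GR.
A reduces 7.6 dB more.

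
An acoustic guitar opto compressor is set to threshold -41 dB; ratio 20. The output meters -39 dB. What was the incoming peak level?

-1 dB

Post-compression overshoot = -39 − (-41) = 2 dB.
Before 20:1 compression the overshoot was 2 × 20 = 40 dB, so input = -41 + 40 = -1 dB.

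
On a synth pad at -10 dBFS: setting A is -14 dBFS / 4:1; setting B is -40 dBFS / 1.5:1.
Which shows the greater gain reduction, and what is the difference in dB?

A: 4 dB over, compressed to 1 dB over, so 3 dB of GR.
B: 30 dB over, compressed to 20 dB over, so 10 dB of GR.
B reduces 7 dB more.

B, by 7 dB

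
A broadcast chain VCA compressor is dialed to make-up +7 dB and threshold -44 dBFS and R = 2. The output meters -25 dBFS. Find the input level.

Before make-up, the level was -25 − 7 = -32 dBFS.
Post-compression overshoot = -32 − (-44) = 12 dB.
Before 2:1 compression the overshoot was 12 × 2 = 24 dB, so input = -44 + 24 = -20 dBFS.

-20 dBFS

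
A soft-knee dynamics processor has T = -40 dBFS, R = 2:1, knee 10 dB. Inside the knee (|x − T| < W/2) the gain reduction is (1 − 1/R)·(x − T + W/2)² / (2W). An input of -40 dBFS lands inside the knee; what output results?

-40.625 dBFS

x − T + W/2 = -40 − (-40) + 5 = 5.
GR = (1 − 1/2) × 5² / 20 = 0.5 × 25 / 20 = 0.625 dB.
Output = -40 − 0.625 = -40.625 dBFS.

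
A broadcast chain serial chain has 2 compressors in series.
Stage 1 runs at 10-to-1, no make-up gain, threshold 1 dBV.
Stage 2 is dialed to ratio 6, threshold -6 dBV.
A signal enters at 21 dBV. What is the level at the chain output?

Stage 1: overshoot 20 dB → 20/10 = 2 dB → 3 dBV.
Stage 2: overshoot 9 dB → 9/6 = 1.5 dB → -4.5 dBV.

-4.5 dBV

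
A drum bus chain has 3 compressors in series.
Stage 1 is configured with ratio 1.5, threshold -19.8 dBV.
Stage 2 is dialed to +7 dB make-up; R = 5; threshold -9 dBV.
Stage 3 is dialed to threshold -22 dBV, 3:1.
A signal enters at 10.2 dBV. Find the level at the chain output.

Stage 1: overshoot 30 dB → 30/1.5 = 20 dB → 0.2 dBV.
Stage 2: overshoot 9.2 dB → 9.2/5 = 1.84 dB → -7.16 dBV; +7 dB make-up → -0.16 dBV.
Stage 3: 21.84 dB above -22 dBV, reduced 3:1 to 7.28 dB above → -14.72 dBV.

-14.72 dBV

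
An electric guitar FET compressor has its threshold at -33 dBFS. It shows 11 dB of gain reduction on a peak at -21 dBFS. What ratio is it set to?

Input overshoot = -21 − (-33) = 12 dB.
Output overshoot = 12 − 11 = 1 dB.
Ratio = input overshoot / output overshoot = 12 / 1 = 12.

12:1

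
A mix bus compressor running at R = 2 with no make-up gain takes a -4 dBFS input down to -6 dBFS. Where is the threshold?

Gain reduction = -4 − (-6) = 2 dB; output overshoot = GR / (R − 1) = 2 / 1 = 2 dB.
Threshold = output − output overshoot = -6 − 2 = -8 dBFS.

-8 dBFS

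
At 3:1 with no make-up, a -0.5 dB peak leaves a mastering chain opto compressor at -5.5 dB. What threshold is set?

-8 dB

Gain reduction = -0.5 − (-5.5) = 5 dB; output overshoot = GR / (R − 1) = 5 / 2 = 2.5 dB.
Threshold = output − output overshoot = -5.5 − 2.5 = -8 dB.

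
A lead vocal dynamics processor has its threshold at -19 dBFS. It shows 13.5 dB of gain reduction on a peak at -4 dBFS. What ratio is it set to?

Input overshoot = -4 − (-19) = 15 dB.
Output overshoot = 15 − 13.5 = 1.5 dB.
Ratio = input overshoot / output overshoot = 15 / 1.5 = 10.

10:1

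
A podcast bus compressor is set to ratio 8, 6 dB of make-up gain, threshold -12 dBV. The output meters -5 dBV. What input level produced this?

Before make-up, the level was -5 − 6 = -11 dBV.
Post-compression overshoot = -11 − (-12) = 1 dB.
Before 8:1 compression the overshoot was 1 × 8 = 8 dB, so input = -12 + 8 = -4 dBV.

-4 dBV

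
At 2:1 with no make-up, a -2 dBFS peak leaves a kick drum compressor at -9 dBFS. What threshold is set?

-16 dBFS

Input is 14 dB above T (since output overshoot × R = input overshoot: (-9 − T)·2 = -2 − T gives T = -16 dBFS).
Check: -16 + (-2 − (-16))/2 = -16 + 7 = -9 dBFS. ✓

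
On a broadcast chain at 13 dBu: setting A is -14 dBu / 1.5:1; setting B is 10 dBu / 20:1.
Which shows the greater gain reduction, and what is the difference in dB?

A, by 6.15 dB

A: overshoot 27 dB → output overshoot 18 dB → GR 9 dB.
B: overshoot 3 dB → output overshoot 0.15 dB → GR 2.85 dB.
A applies 6.15 dB more gain reduction.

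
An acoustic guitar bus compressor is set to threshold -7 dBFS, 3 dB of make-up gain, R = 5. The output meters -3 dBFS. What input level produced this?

Before make-up, the level was -3 − 3 = -6 dBFS.
The compressed level sits -6 − (-7) = 1 dB over threshold.
Input overshoot = R × output overshoot = 5 dB → input = -7 + 5 = -2 dBFS.

-2 dBFS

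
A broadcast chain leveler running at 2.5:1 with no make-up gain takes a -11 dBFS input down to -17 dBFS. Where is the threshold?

Input is 10 dB above T (since output overshoot × R = input overshoot: (-17 − T)·2.5 = -11 − T gives T = -21 dBFS).
Check: -21 + (-11 − (-21))/2.5 = -21 + 4 = -17 dBFS. ✓

-21 dBFS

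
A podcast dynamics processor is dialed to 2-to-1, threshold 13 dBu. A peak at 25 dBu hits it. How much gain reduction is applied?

6 dB

The signal is 12 dB above threshold.
A 2:1 ratio leaves 6 dB of that excess.
So the signal is attenuated by 12 − 6 = 6 dB.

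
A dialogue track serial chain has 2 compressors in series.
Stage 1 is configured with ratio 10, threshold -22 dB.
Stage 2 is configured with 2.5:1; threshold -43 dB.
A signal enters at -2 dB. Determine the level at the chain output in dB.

Stage 1: -2 dB is 20 dB over -22 dB; at 10:1 that becomes 2 dB over, giving -20 dB.
Stage 2: -20 dB is 23 dB over -43 dB; at 2.5:1 that becomes 9.2 dB over, giving -33.8 dB.

-33.8 dB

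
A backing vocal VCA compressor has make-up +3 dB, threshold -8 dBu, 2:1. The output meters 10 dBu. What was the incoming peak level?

22 dBu

Remove make-up: 10 − 3 = 7 dBu.
The compressed level sits 7 − (-8) = 15 dB over threshold.
Input overshoot = R × output overshoot = 30 dB → input = -8 + 30 = 22 dBu.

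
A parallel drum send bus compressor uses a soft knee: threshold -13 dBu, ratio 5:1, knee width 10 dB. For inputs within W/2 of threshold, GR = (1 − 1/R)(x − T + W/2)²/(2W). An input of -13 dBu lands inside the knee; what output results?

x − T + W/2 = -13 − (-13) + 5 = 5.
GR = (1 − 1/5) × 5² / 20 = 0.8 × 25 / 20 = 1 dB.
Output = -13 − 1 = -14 dBu.

-14 dBu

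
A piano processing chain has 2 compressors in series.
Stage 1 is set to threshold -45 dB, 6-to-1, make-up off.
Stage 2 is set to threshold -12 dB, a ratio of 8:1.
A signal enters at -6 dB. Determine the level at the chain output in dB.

-38.5 dB

Stage 1: overshoot 39 dB → 39/6 = 6.5 dB → -38.5 dB.
Stage 2: -38.5 dB ≤ -12 dB, so stage 2 doesn't engage; output -38.5 dB.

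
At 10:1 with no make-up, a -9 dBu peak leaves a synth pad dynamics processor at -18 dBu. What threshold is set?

-19 dBu

Gain reduction = -9 − (-18) = 9 dB; output overshoot = GR / (R − 1) = 9 / 9 = 1 dB.
Threshold = output − output overshoot = -18 − 1 = -19 dBu.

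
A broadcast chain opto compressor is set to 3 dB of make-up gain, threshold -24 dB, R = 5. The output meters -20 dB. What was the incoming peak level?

-19 dB

Remove make-up: -20 − 3 = -23 dB.
That's 1 dB above the -24 dB threshold.
Before 5:1 compression the overshoot was 1 × 5 = 5 dB, so input = -24 + 5 = -19 dB.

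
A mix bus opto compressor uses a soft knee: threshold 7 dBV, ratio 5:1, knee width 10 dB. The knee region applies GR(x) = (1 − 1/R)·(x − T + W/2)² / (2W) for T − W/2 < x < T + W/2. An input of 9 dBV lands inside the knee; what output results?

x − T + W/2 = 9 − 7 + 5 = 7.
GR = (1 − 1/5) × 7² / 20 = 0.8 × 49 / 20 = 1.96 dB.
Output = 9 − 1.96 = 7.04 dBV.

7.04 dBV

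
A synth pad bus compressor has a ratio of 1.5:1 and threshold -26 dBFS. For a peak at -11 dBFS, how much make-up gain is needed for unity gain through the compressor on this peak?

Without make-up, output = threshold + overshoot/1.5 = -26 + 10 = -16 dBFS.
Gap to target: 5 dB.

5 dB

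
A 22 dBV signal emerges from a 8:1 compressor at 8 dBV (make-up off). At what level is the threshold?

6 dBV

Input is 16 dB above T (since output overshoot × R = input overshoot: (8 − T)·8 = 22 − T gives T = 6 dBV).
Check: 6 + (22 − 6)/8 = 6 + 2 = 8 dBV. ✓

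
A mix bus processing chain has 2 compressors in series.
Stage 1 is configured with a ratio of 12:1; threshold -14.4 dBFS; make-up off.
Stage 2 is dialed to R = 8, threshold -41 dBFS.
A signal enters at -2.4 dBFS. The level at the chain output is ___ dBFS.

Stage 1: 12 dB above -14.4 dBFS, reduced 12:1 to 1 dB above → -13.4 dBFS.
Stage 2: overshoot 27.6 dB → 27.6/8 = 3.45 dB → -37.55 dBFS.

-37.55 dBFS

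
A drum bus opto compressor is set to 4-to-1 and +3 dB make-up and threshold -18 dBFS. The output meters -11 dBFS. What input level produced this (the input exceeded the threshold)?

Before make-up, the level was -11 − 3 = -14 dBFS.
That's 4 dB above the -18 dBFS threshold.
Before 4:1 compression the overshoot was 4 × 4 = 16 dB, so input = -18 + 16 = -2 dBFS.

-2 dBFS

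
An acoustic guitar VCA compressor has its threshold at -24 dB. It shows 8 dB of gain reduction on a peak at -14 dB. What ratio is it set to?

5:1

Input overshoot = -14 − (-24) = 10 dB.
Output overshoot = 10 − 8 = 2 dB.
Ratio = input overshoot / output overshoot = 10 / 2 = 5.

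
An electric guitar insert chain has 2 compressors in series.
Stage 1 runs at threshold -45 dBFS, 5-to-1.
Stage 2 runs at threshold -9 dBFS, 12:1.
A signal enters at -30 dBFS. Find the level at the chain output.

-42 dBFS

Stage 1: 15 dB above -45 dBFS, reduced 5:1 to 3 dB above → -42 dBFS.
Stage 2: below threshold (-42 ≤ -9); passes unchanged; output -42 dBFS.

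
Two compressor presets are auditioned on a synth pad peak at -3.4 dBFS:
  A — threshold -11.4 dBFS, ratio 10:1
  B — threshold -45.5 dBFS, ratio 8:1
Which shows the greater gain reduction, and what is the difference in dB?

A: 8 dB over, compressed to 0.8 dB over, so 7.2 dB of GR.
B: 42.1 dB over, compressed to 5.2625 dB over, so 36.8375 dB of GR.
B reduces 29.6375 dB more.

B, by 29.6375 dB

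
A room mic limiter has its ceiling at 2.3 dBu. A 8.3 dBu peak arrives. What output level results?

2.3 dBu

The limiter clamps the peak to its 2.3 dBu ceiling.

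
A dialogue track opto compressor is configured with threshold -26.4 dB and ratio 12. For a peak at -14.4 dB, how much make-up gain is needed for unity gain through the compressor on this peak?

The peak compresses to -26.4 + 12/12 = -25.4 dB.
To reach -14.4 dB requires -14.4 − (-25.4) = 11 dB of make-up.

11 dB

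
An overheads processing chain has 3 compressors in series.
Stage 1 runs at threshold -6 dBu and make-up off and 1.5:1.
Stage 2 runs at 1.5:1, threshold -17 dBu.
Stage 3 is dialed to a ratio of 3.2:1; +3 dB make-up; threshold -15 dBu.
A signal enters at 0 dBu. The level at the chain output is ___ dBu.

Stage 1: overshoot 6 dB → 6/1.5 = 4 dB → -2 dBu.
Stage 2: 15 dB above -17 dBu, reduced 1.5:1 to 10 dB above → -7 dBu.
Stage 3: 8 dB above -15 dBu, reduced 3.2:1 to 2.5 dB above → -12.5 dBu; +3 dB make-up → -9.5 dBu.

-9.5 dBu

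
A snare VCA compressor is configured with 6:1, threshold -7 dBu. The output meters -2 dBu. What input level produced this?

The compressed level sits -2 − (-7) = 5 dB over threshold.
Undo the ratio: input overshoot = 5 × 6 = 30 dB, giving input = 23 dBu.

23 dBu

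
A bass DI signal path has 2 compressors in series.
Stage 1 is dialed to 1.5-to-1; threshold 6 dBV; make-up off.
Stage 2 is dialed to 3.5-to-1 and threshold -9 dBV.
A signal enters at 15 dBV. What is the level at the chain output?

-3 dBV

Stage 1: 9 dB above 6 dBV, reduced 1.5:1 to 6 dB above → 12 dBV.
Stage 2: 21 dB above -9 dBV, reduced 3.5:1 to 6 dB above → -3 dBV.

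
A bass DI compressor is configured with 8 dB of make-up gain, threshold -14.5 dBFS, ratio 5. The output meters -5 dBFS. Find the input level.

-7 dBFS

Stripping the +8 dB make-up gives -13 dBFS at the gain stage.
That's 1.5 dB above the -14.5 dBFS threshold.
Input overshoot = R × output overshoot = 7.5 dB → input = -14.5 + 7.5 = -7 dBFS.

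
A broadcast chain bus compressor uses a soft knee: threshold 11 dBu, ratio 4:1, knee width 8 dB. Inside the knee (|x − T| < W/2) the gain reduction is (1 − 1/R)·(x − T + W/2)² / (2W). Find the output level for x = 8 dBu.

7.953125 dBu

x − T + W/2 = 8 − 11 + 4 = 1.
GR = (1 − 1/4) × 1² / 16 = 0.75 × 1 / 16 = 0.046875 dB.
Output = 8 − 0.046875 = 7.953125 dBu.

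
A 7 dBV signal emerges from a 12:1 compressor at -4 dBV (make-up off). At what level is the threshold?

Input is 12 dB above T (since output overshoot × R = input overshoot: (-4 − T)·12 = 7 − T gives T = -5 dBV).
Check: -5 + (7 − (-5))/12 = -5 + 1 = -4 dBV. ✓

-5 dBV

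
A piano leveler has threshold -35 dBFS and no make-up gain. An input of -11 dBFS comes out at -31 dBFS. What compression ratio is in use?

6:1

Input overshoot = -11 − (-35) = 24 dB; output overshoot = -31 − (-35) = 4 dB.
Ratio = 24 / 4 = 6.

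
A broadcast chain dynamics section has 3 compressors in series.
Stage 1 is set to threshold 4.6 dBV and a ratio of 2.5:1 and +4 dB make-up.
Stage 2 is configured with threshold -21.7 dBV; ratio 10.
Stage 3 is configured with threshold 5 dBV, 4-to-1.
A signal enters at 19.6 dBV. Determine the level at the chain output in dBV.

Stage 1: overshoot 15 dB → 15/2.5 = 6 dB → 10.6 dBV; +4 dB make-up → 14.6 dBV.
Stage 2: 36.3 dB above -21.7 dBV, reduced 10:1 to 3.63 dB above → -18.07 dBV.
Stage 3: below threshold (-18.07 ≤ 5); passes unchanged; output -18.07 dBV.

-18.07 dBV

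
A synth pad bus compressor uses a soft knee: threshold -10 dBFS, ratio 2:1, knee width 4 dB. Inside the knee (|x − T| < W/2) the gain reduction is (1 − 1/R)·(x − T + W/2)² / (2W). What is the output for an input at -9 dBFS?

-9.5625 dBFS

x − T + W/2 = -9 − (-10) + 2 = 3.
GR = (1 − 1/2) × 3² / 8 = 0.5 × 9 / 8 = 0.5625 dB.
Output = -9 − 0.5625 = -9.5625 dBFS.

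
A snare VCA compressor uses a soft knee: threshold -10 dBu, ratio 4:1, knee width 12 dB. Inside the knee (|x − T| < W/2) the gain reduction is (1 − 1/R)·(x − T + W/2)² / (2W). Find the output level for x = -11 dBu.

x − T + W/2 = -11 − (-10) + 6 = 5.
GR = (1 − 1/4) × 5² / 24 = 0.75 × 25 / 24 = 0.78125 dB.
Output = -11 − 0.78125 = -11.78125 dBu.

-11.78125 dBu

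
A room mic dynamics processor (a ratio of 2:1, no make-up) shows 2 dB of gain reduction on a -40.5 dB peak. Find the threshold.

-44.5 dB

Input is 4 dB above T (since output overshoot × R = input overshoot: (-42.5 − T)·2 = -40.5 − T gives T = -44.5 dB).
Check: -44.5 + (-40.5 − (-44.5))/2 = -44.5 + 2 = -42.5 dB. ✓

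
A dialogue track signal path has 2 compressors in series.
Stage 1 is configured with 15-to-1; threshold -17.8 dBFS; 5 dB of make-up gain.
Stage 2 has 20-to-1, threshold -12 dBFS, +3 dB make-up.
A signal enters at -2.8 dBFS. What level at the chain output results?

-8.99 dBFS

Stage 1: 15 dB above -17.8 dBFS, reduced 15:1 to 1 dB above → -16.8 dBFS; +5 dB make-up → -11.8 dBFS.
Stage 2: overshoot 0.2 dB → 0.2/20 = 0.01 dB → -11.99 dBFS; +3 dB make-up → -8.99 dBFS.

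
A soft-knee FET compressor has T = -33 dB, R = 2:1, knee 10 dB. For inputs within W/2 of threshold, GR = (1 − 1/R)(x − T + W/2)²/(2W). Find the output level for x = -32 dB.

-32.9 dB

x − T + W/2 = -32 − (-33) + 5 = 6.
GR = (1 − 1/2) × 6² / 20 = 0.5 × 36 / 20 = 0.9 dB.
Output = -32 − 0.9 = -32.9 dB.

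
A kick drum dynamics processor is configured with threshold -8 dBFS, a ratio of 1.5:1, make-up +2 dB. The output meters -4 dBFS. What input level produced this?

-5 dBFS

Remove make-up: -4 − 2 = -6 dBFS.
Post-compression overshoot = -6 − (-8) = 2 dB.
Input overshoot = R × output overshoot = 3 dB → input = -8 + 3 = -5 dBFS.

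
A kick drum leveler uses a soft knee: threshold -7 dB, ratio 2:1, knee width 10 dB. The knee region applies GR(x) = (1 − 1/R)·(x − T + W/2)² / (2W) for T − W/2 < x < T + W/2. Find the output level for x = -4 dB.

-5.6 dB

x − T + W/2 = -4 − (-7) + 5 = 8.
GR = (1 − 1/2) × 8² / 20 = 0.5 × 64 / 20 = 1.6 dB.
Output = -4 − 1.6 = -5.6 dB.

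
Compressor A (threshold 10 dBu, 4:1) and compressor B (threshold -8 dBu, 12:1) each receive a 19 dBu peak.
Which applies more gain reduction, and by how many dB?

A: overshoot 9 dB → output overshoot 2.25 dB → GR 6.75 dB.
B: overshoot 27 dB → output overshoot 2.25 dB → GR 24.75 dB.
Difference: 18 dB in favour of B.

B, by 18 dB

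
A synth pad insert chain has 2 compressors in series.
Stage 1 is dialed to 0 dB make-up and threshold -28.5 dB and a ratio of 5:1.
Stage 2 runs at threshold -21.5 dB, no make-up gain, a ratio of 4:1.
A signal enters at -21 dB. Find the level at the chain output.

-27 dB

Stage 1: overshoot 7.5 dB → 7.5/5 = 1.5 dB → -27 dB.
Stage 2: -27 dB ≤ -21.5 dB, so stage 2 doesn't engage; output -27 dB.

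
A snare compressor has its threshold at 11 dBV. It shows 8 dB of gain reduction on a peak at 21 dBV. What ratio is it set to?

5:1

Input overshoot = 21 − 11 = 10 dB.
Output overshoot = 10 − 8 = 2 dB.
Ratio = input overshoot / output overshoot = 10 / 2 = 5.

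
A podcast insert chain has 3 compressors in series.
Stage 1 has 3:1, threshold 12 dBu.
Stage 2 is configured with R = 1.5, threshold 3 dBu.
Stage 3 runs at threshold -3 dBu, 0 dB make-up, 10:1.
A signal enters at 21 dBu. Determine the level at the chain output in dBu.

Stage 1: 21 dBu is 9 dB over 12 dBu; at 3:1 that becomes 3 dB over, giving 15 dBu.
Stage 2: 15 dBu is 12 dB over 3 dBu; at 1.5:1 that becomes 8 dB over, giving 11 dBu.
Stage 3: 11 dBu is 14 dB over -3 dBu; at 10:1 that becomes 1.4 dB over, giving -1.6 dBu.

-1.6 dBu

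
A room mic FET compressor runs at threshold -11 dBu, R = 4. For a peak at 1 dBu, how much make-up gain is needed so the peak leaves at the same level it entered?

9 dB

The peak compresses to -11 + 12/4 = -8 dBu.
To reach 1 dBu requires 1 − (-8) = 9 dB of make-up.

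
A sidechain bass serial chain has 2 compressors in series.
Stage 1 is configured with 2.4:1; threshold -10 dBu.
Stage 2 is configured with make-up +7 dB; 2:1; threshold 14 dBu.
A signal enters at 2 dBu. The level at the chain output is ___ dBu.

2 dBu

Stage 1: 12 dB above -10 dBu, reduced 2.4:1 to 5 dB above → -5 dBu.
Stage 2: -5 dBu is at or below the 14 dBu threshold — no compression; make-up brings it to 2 dBu.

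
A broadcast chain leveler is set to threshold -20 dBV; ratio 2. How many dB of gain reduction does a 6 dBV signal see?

6 dBV exceeds the threshold by 26 dB.
A 2:1 ratio leaves 13 dB of that excess.
Gain reduction = 26 − 13 = 13 dB.

13 dB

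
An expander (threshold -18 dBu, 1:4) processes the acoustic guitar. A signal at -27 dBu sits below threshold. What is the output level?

-54 dBu

Below threshold, a 1:4 expander applies gain = (4−1)×(T − x) of attenuation.
(4−1) × 9 = 27 dB, so output = -27 − 27 = -54 dBu.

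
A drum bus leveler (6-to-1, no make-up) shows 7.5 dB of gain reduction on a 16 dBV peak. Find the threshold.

Let T be the threshold. Output overshoot = (input overshoot)/R, so 8.5 − T = (16 − T)/6.
6·(8.5 − T) = 16 − T → 5·T = 51 − 16 = 35.
T = 35/5 = 7 dBV.

7 dBV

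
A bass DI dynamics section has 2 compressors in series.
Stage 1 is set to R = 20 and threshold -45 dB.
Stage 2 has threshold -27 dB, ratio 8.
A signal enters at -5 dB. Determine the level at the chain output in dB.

-43 dB

Stage 1: overshoot 40 dB → 40/20 = 2 dB → -43 dB.
Stage 2: -43 dB ≤ -27 dB, so stage 2 doesn't engage; output -43 dB.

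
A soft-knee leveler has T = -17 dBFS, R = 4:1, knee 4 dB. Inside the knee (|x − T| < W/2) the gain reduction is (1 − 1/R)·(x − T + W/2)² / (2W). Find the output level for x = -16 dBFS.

x − T + W/2 = -16 − (-17) + 2 = 3.
GR = (1 − 1/4) × 3² / 8 = 0.75 × 9 / 8 = 0.84375 dB.
Output = -16 − 0.84375 = -16.84375 dBFS.

-16.84375 dBFS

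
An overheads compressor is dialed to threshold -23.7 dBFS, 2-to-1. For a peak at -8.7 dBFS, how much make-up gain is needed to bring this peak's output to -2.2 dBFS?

14 dB

Overshoot 15 dB → 15/2 = 7.5 dB after compression, so the compressed level is -23.7 + 7.5 = -16.2 dBFS.
Make-up = target − compressed = -2.2 − (-16.2) = 14 dB.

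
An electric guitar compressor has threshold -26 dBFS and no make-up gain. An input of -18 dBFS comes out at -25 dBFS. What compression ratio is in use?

8:1

Input overshoot = -18 − (-26) = 8 dB; output overshoot = -25 − (-26) = 1 dB.
Ratio = 8 / 1 = 8.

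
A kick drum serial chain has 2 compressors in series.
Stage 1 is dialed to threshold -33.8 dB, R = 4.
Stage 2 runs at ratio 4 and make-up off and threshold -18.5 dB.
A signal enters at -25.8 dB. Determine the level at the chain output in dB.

-31.8 dB

Stage 1: 8 dB above -33.8 dB, reduced 4:1 to 2 dB above → -31.8 dB.
Stage 2: -31.8 dB ≤ -18.5 dB, so stage 2 doesn't engage; output -31.8 dB.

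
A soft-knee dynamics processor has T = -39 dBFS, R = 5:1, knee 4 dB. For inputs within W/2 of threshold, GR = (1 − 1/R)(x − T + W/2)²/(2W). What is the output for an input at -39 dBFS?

-39.4 dBFS

x − T + W/2 = -39 − (-39) + 2 = 2.
GR = (1 − 1/5) × 2² / 8 = 0.8 × 4 / 8 = 0.4 dB.
Output = -39 − 0.4 = -39.4 dBFS.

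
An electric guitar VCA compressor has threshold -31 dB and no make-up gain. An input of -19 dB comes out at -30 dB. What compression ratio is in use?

Input overshoot = -19 − (-31) = 12 dB; output overshoot = -30 − (-31) = 1 dB.
Ratio = 12 / 1 = 12.

12:1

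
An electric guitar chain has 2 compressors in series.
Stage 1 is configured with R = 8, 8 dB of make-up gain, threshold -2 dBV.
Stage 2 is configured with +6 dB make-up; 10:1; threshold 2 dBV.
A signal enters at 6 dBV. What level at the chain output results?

8.5 dBV

Stage 1: 8 dB above -2 dBV, reduced 8:1 to 1 dB above → -1 dBV; +8 dB make-up → 7 dBV.
Stage 2: overshoot 5 dB → 5/10 = 0.5 dB → 2.5 dBV; +6 dB make-up → 8.5 dBV.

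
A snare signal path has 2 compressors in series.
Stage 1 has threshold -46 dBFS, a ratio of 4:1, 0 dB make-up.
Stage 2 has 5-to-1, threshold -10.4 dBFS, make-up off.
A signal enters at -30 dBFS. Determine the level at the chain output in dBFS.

Stage 1: 16 dB above -46 dBFS, reduced 4:1 to 4 dB above → -42 dBFS.
Stage 2: -42 dBFS is at or below the -10.4 dBFS threshold — no compression; output -42 dBFS.

-42 dBFS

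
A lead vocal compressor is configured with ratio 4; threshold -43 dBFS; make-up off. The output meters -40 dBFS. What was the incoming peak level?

That's 3 dB above the -43 dBFS threshold.
Input overshoot = R × output overshoot = 12 dB → input = -43 + 12 = -31 dBFS.

-31 dBFS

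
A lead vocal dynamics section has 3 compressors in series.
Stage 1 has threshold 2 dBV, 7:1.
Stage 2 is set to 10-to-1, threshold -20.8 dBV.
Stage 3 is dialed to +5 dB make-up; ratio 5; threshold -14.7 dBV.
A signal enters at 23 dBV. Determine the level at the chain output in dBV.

-13.22 dBV

Stage 1: 21 dB above 2 dBV, reduced 7:1 to 3 dB above → 5 dBV.
Stage 2: overshoot 25.8 dB → 25.8/10 = 2.58 dB → -18.22 dBV.
Stage 3: -18.22 dBV ≤ -14.7 dBV, so stage 3 doesn't engage; make-up brings it to -13.22 dBV.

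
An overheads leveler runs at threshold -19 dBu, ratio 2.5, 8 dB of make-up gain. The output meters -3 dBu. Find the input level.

1 dBu

Before make-up, the level was -3 − 8 = -11 dBu.
Post-compression overshoot = -11 − (-19) = 8 dB.
Undo the ratio: input overshoot = 8 × 2.5 = 20 dB, giving input = 1 dBu.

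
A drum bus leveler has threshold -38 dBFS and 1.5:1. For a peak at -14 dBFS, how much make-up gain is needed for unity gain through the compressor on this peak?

8 dB

Overshoot 24 dB → 24/1.5 = 16 dB after compression, so the compressed level is -38 + 16 = -22 dBFS.
Make-up = target − compressed = -14 − (-22) = 8 dB.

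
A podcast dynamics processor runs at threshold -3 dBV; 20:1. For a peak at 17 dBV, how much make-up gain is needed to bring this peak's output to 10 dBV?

Without make-up, output = threshold + overshoot/20 = -3 + 1 = -2 dBV.
Gap to target: 12 dB.

12 dB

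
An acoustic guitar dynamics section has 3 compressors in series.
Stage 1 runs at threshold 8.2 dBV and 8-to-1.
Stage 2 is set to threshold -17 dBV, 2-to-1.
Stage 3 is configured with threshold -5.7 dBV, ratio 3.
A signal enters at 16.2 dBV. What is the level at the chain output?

-5.1 dBV

Stage 1: overshoot 8 dB → 8/8 = 1 dB → 9.2 dBV.
Stage 2: 9.2 dBV is 26.2 dB over -17 dBV; at 2:1 that becomes 13.1 dB over, giving -3.9 dBV.
Stage 3: 1.8 dB above -5.7 dBV, reduced 3:1 to 0.6 dB above → -5.1 dBV.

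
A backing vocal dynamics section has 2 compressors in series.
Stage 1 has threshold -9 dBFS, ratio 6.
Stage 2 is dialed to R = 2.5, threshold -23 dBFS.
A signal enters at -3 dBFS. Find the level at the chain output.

-17 dBFS

Stage 1: 6 dB above -9 dBFS, reduced 6:1 to 1 dB above → -8 dBFS.
Stage 2: 15 dB above -23 dBFS, reduced 2.5:1 to 6 dB above → -17 dBFS.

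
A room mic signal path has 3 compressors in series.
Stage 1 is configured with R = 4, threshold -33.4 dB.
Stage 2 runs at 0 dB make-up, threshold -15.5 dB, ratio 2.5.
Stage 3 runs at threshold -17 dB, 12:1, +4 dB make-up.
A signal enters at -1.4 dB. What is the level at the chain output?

Stage 1: -1.4 dB is 32 dB over -33.4 dB; at 4:1 that becomes 8 dB over, giving -25.4 dB.
Stage 2: -25.4 dB ≤ -15.5 dB, so stage 2 doesn't engage; output -25.4 dB.
Stage 3: -25.4 dB ≤ -17 dB, so stage 3 doesn't engage; make-up brings it to -21.4 dB.

-21.4 dB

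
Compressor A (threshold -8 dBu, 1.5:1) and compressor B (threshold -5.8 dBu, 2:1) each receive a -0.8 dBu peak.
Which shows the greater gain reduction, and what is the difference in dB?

B, by 0.1 dB

A: GR = 7.2 − 7.2/1.5 = 2.4 dB.
B: GR = 5 − 5/2 = 2.5 dB.
Difference: 0.1 dB in favour of B.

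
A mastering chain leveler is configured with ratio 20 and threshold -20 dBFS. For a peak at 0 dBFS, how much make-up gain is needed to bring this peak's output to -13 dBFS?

6 dB

The peak compresses to -20 + 20/20 = -19 dBFS.
To reach -13 dBFS requires -13 − (-19) = 6 dB of make-up.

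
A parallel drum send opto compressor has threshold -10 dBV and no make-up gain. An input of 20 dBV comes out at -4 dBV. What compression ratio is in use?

Input overshoot = 20 − (-10) = 30 dB; output overshoot = -4 − (-10) = 6 dB.
Ratio = 30 / 6 = 5.

5:1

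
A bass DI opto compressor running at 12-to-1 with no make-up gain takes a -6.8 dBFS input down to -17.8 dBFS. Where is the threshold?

Let T be the threshold. Output overshoot = (input overshoot)/R, so -17.8 − T = (-6.8 − T)/12.
12·(-17.8 − T) = -6.8 − T → 11·T = -213.6 − (-6.8) = -206.8.
T = -206.8/11 = -18.8 dBFS.

-18.8 dBFS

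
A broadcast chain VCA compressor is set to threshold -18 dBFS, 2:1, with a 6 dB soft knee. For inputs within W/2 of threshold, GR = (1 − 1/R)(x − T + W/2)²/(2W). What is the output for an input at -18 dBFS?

-18.375 dBFS

x − T + W/2 = -18 − (-18) + 3 = 3.
GR = (1 − 1/2) × 3² / 12 = 0.5 × 9 / 12 = 0.375 dB.
Output = -18 − 0.375 = -18.375 dBFS.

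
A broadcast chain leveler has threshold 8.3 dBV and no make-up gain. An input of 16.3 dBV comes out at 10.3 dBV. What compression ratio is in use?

4:1

Input overshoot = 16.3 − 8.3 = 8 dB; output overshoot = 10.3 − 8.3 = 2 dB.
Ratio = 8 / 2 = 4.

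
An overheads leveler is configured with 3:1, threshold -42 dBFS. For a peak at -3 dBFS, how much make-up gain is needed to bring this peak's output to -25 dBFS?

4 dB

Without make-up, output = threshold + overshoot/3 = -42 + 13 = -29 dBFS.
Gap to target: 4 dB.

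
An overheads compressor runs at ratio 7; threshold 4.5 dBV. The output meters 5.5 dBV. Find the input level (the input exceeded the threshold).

11.5 dBV

That's 1 dB above the 4.5 dBV threshold.
Undo the ratio: input overshoot = 1 × 7 = 7 dB, giving input = 11.5 dBV.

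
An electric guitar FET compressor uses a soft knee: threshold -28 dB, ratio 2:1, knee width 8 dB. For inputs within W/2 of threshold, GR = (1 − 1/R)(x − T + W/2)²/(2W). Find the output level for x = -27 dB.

-27.78125 dB

x − T + W/2 = -27 − (-28) + 4 = 5.
GR = (1 − 1/2) × 5² / 16 = 0.5 × 25 / 16 = 0.78125 dB.
Output = -27 − 0.78125 = -27.78125 dB.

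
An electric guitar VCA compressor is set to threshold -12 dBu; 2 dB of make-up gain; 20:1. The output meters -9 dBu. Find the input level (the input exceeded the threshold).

8 dBu

Before make-up, the level was -9 − 2 = -11 dBu.
That's 1 dB above the -12 dBu threshold.
Before 20:1 compression the overshoot was 1 × 20 = 20 dB, so input = -12 + 20 = 8 dBu.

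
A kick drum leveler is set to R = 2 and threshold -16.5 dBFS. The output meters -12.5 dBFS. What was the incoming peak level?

-8.5 dBFS

That's 4 dB above the -16.5 dBFS threshold.
Input overshoot = R × output overshoot = 8 dB → input = -16.5 + 8 = -8.5 dBFS.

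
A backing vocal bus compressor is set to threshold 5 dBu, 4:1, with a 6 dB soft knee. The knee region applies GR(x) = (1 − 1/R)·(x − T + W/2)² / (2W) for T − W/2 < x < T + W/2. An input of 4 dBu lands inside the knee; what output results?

3.75 dBu

x − T + W/2 = 4 − 5 + 3 = 2.
GR = (1 − 1/4) × 2² / 12 = 0.75 × 4 / 12 = 0.25 dB.
Output = 4 − 0.25 = 3.75 dBu.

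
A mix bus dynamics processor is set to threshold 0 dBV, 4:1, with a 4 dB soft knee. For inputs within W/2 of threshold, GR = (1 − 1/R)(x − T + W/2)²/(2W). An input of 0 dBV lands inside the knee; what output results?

x − T + W/2 = 0 − 0 + 2 = 2.
GR = (1 − 1/4) × 2² / 8 = 0.75 × 4 / 8 = 0.375 dB.
Output = 0 − 0.375 = -0.375 dBV.

-0.375 dBV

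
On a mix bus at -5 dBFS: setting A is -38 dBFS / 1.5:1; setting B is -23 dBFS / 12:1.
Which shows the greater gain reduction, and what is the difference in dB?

B, by 5.5 dB

A: GR = 33 − 33/1.5 = 11 dB.
B: GR = 18 − 18/12 = 16.5 dB.
B reduces 5.5 dB more.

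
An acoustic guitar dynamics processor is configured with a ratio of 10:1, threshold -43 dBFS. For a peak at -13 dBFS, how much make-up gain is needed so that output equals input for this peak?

Overshoot 30 dB → 30/10 = 3 dB after compression, so the compressed level is -43 + 3 = -40 dBFS.
Make-up = target − compressed = -13 − (-40) = 27 dB.

27 dB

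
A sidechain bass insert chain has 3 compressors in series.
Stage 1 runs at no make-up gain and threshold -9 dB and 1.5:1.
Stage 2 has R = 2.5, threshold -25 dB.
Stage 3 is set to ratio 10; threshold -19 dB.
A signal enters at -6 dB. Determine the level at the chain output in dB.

-18.88 dB

Stage 1: -6 dB is 3 dB over -9 dB; at 1.5:1 that becomes 2 dB over, giving -7 dB.
Stage 2: overshoot 18 dB → 18/2.5 = 7.2 dB → -17.8 dB.
Stage 3: 1.2 dB above -19 dB, reduced 10:1 to 0.12 dB above → -18.88 dB.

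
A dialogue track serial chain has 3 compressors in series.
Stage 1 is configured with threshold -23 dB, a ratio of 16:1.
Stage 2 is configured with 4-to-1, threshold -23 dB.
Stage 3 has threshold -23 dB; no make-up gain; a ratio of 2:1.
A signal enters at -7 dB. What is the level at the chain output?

Stage 1: 16 dB above -23 dB, reduced 16:1 to 1 dB above → -22 dB.
Stage 2: overshoot 1 dB → 1/4 = 0.25 dB → -22.75 dB.
Stage 3: overshoot 0.25 dB → 0.25/2 = 0.125 dB → -22.875 dB.

-22.875 dB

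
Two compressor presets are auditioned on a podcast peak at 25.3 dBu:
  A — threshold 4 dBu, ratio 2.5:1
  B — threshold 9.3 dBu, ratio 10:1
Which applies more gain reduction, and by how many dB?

B, by 1.62 dB

A: 21.3 dB over, compressed to 8.52 dB over, so 12.78 dB of GR.
B: 16 dB over, compressed to 1.6 dB over, so 14.4 dB of GR.
B applies 1.62 dB more gain reduction.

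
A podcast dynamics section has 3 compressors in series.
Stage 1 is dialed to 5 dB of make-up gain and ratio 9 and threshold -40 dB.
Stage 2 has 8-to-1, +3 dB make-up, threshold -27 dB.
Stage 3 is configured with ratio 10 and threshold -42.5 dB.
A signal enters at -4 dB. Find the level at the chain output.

-41.05 dB

Stage 1: -4 dB is 36 dB over -40 dB; at 9:1 that becomes 4 dB over, giving -36 dB; +5 dB make-up → -31 dB.
Stage 2: below threshold (-31 ≤ -27); passes unchanged; make-up brings it to -28 dB.
Stage 3: 14.5 dB above -42.5 dB, reduced 10:1 to 1.45 dB above → -41.05 dB.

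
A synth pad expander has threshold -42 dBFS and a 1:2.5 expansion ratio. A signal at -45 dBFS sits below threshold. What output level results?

Undershoot = (-42) − (-45) = 3 dB.
At 1:2.5, that expands to 7.5 dB under threshold.
Output = -42 − 7.5 = -49.5 dBFS.

-49.5 dBFS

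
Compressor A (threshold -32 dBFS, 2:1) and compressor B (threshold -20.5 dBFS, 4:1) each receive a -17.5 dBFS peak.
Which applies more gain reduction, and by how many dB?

A: GR = 14.5 − 14.5/2 = 7.25 dB.
B: GR = 3 − 3/4 = 2.25 dB.
A applies 5 dB more gain reduction.

A, by 5 dB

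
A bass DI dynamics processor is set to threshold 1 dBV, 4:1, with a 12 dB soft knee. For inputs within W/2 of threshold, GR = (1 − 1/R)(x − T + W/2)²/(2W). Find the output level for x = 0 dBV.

x − T + W/2 = 0 − 1 + 6 = 5.
GR = (1 − 1/4) × 5² / 24 = 0.75 × 25 / 24 = 0.78125 dB.
Output = 0 − 0.78125 = -0.78125 dBV.

-0.78125 dBV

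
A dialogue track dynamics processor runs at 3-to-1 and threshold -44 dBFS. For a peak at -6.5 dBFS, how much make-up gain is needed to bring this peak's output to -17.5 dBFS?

The peak compresses to -44 + 37.5/3 = -31.5 dBFS.
To reach -17.5 dBFS requires -17.5 − (-31.5) = 14 dB of make-up.

14 dB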